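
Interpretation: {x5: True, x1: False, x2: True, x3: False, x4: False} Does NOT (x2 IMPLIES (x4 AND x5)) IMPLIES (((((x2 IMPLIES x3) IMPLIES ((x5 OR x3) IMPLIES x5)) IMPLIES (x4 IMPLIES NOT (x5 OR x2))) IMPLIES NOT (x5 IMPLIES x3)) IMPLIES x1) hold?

x4 AND x5 = False AND True = False
x2 IMPLIES (x4 AND x5) = True IMPLIES False = False
NOT (x2 IMPLIES (x4 AND x5)) = NOT False = True
x2 IMPLIES x3 = True IMPLIES False = False
x5 OR x3 = True OR False = True
(x5 OR x3) IMPLIES x5 = True IMPLIES True = True
(x2 IMPLIES x3) IMPLIES ((x5 OR x3) IMPLIES x5) = False IMPLIES True = True
x5 OR x2 = True OR True = True
NOT (x5 OR x2) = NOT True = False
x4 IMPLIES NOT (x5 OR x2) = False IMPLIES False = True
((x2 IMPLIES x3) IMPLIES ((x5 OR x3) IMPLIES x5)) IMPLIES (x4 IMPLIES NOT (x5 OR x2)) = True IMPLIES True = True
x5 IMPLIES x3 = True IMPLIES False = False
NOT (x5 IMPLIES x3) = NOT False = True
(((x2 IMPLIES x3) IMPLIES ((x5 OR x3) IMPLIES x5)) IMPLIES (x4 IMPLIES NOT (x5 OR x2))) IMPLIES NOT (x5 IMPLIES x3) = True IMPLIES True = True
((((x2 IMPLIES x3) IMPLIES ((x5 OR x3) IMPLIES x5)) IMPLIES (x4 IMPLIES NOT (x5 OR x2))) IMPLIES NOT (x5 IMPLIES x3)) IMPLIES x1 = True IMPLIES False = False
NOT (x2 IMPLIES (x4 AND x5)) IMPLIES (((((x2 IMPLIES x3) IMPLIES ((x5 OR x3) IMPLIES x5)) IMPLIES (x4 IMPLIES NOT (x5 OR x2))) IMPLIES NOT (x5 IMPLIES x3)) IMPLIES x1) = True IMPLIES False = False

False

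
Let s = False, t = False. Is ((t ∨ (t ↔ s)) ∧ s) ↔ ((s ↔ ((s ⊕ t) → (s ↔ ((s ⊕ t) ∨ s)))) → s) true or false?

t ↔ s = False ↔ False = True
t ∨ (t ↔ s) = False ∨ True = True
(t ∨ (t ↔ s)) ∧ s = True ∧ False = False
s ⊕ t = False ⊕ False = False
s ⊕ t = False ⊕ False = False
(s ⊕ t) ∨ s = False ∨ False = False
s ↔ ((s ⊕ t) ∨ s) = False ↔ False = True
(s ⊕ t) → (s ↔ ((s ⊕ t) ∨ s)) = False → True = True
s ↔ ((s ⊕ t) → (s ↔ ((s ⊕ t) ∨ s))) = False ↔ True = False
(s ↔ ((s ⊕ t) → (s ↔ ((s ⊕ t) ∨ s)))) → s = False → False = True
((t ∨ (t ↔ s)) ∧ s) ↔ ((s ↔ ((s ⊕ t) → (s ↔ ((s ⊕ t) ∨ s)))) → s) = False ↔ True = False

False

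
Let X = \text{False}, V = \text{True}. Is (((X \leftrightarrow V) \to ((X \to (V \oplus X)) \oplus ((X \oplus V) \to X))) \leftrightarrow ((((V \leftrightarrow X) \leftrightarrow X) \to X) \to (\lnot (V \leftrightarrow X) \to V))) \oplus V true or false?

\text{False}

X \leftrightarrow V = \text{False} \leftrightarrow \text{True} = \text{False}
V \oplus X = \text{True} \oplus \text{False} = \text{True}
X \to (V \oplus X) = \text{False} \to \text{True} = \text{True}
X \oplus V = \text{False} \oplus \text{True} = \text{True}
(X \oplus V) \to X = \text{True} \to \text{False} = \text{False}
(X \to (V \oplus X)) \oplus ((X \oplus V) \to X) = \text{True} \oplus \text{False} = \text{True}
(X \leftrightarrow V) \to ((X \to (V \oplus X)) \oplus ((X \oplus V) \to X)) = \text{False} \to \text{True} = \text{True}
V \leftrightarrow X = \text{True} \leftrightarrow \text{False} = \text{False}
(V \leftrightarrow X) \leftrightarrow X = \text{False} \leftrightarrow \text{False} = \text{True}
((V \leftrightarrow X) \leftrightarrow X) \to X = \text{True} \to \text{False} = \text{False}
V \leftrightarrow X = \text{True} \leftrightarrow \text{False} = \text{False}
\lnot (V \leftrightarrow X) = \lnot \text{False} = \text{True}
\lnot (V \leftrightarrow X) \to V = \text{True} \to \text{True} = \text{True}
(((V \leftrightarrow X) \leftrightarrow X) \to X) \to (\lnot (V \leftrightarrow X) \to V) = \text{False} \to \text{True} = \text{True}
((X \leftrightarrow V) \to ((X \to (V \oplus X)) \oplus ((X \oplus V) \to X))) \leftrightarrow ((((V \leftrightarrow X) \leftrightarrow X) \to X) \to (\lnot (V \leftrightarrow X) \to V)) = \text{True} \leftrightarrow \text{True} = \text{True}
(((X \leftrightarrow V) \to ((X \to (V \oplus X)) \oplus ((X \oplus V) \to X))) \leftrightarrow ((((V \leftrightarrow X) \leftrightarrow X) \to X) \to (\lnot (V \leftrightarrow X) \to V))) \oplus V = \text{True} \oplus \text{True} = \text{False}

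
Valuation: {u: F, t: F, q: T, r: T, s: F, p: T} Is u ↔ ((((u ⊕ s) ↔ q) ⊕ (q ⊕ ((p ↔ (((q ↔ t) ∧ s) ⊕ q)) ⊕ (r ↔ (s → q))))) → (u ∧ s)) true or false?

T

u ⊕ s = F ⊕ F = F
(u ⊕ s) ↔ q = F ↔ T = F
q ↔ t = T ↔ F = F
(q ↔ t) ∧ s = F ∧ F = F
((q ↔ t) ∧ s) ⊕ q = F ⊕ T = T
p ↔ (((q ↔ t) ∧ s) ⊕ q) = T ↔ T = T
s → q = F → T = T
r ↔ (s → q) = T ↔ T = T
(p ↔ (((q ↔ t) ∧ s) ⊕ q)) ⊕ (r ↔ (s → q)) = T ⊕ T = F
q ⊕ ((p ↔ (((q ↔ t) ∧ s) ⊕ q)) ⊕ (r ↔ (s → q))) = T ⊕ F = T
((u ⊕ s) ↔ q) ⊕ (q ⊕ ((p ↔ (((q ↔ t) ∧ s) ⊕ q)) ⊕ (r ↔ (s → q)))) = F ⊕ T = T
u ∧ s = F ∧ F = F
(((u ⊕ s) ↔ q) ⊕ (q ⊕ ((p ↔ (((q ↔ t) ∧ s) ⊕ q)) ⊕ (r ↔ (s → q))))) → (u ∧ s) = T → F = F
u ↔ ((((u ⊕ s) ↔ q) ⊕ (q ⊕ ((p ↔ (((q ↔ t) ∧ s) ⊕ q)) ⊕ (r ↔ (s → q))))) → (u ∧ s)) = F ↔ F = T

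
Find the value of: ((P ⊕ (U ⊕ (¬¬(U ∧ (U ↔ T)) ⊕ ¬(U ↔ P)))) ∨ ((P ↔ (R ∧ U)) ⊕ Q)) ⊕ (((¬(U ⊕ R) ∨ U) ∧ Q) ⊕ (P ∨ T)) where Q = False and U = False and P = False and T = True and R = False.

False

U ↔ T = False ↔ True = False
U ∧ (U ↔ T) = False ∧ False = False
¬(U ∧ (U ↔ T)) = ¬False = True
¬¬(U ∧ (U ↔ T)) = ¬True = False
U ↔ P = False ↔ False = True
¬(U ↔ P) = ¬True = False
¬¬(U ∧ (U ↔ T)) ⊕ ¬(U ↔ P) = False ⊕ False = False
U ⊕ (¬¬(U ∧ (U ↔ T)) ⊕ ¬(U ↔ P)) = False ⊕ False = False
P ⊕ (U ⊕ (¬¬(U ∧ (U ↔ T)) ⊕ ¬(U ↔ P))) = False ⊕ False = False
R ∧ U = False ∧ False = False
P ↔ (R ∧ U) = False ↔ False = True
(P ↔ (R ∧ U)) ⊕ Q = True ⊕ False = True
(P ⊕ (U ⊕ (¬¬(U ∧ (U ↔ T)) ⊕ ¬(U ↔ P)))) ∨ ((P ↔ (R ∧ U)) ⊕ Q) = False ∨ True = True
U ⊕ R = False ⊕ False = False
¬(U ⊕ R) = ¬False = True
¬(U ⊕ R) ∨ U = True ∨ False = True
(¬(U ⊕ R) ∨ U) ∧ Q = True ∧ False = False
P ∨ T = False ∨ True = True
((¬(U ⊕ R) ∨ U) ∧ Q) ⊕ (P ∨ T) = False ⊕ True = True
((P ⊕ (U ⊕ (¬¬(U ∧ (U ↔ T)) ⊕ ¬(U ↔ P)))) ∨ ((P ↔ (R ∧ U)) ⊕ Q)) ⊕ (((¬(U ⊕ R) ∨ U) ∧ Q) ⊕ (P ∨ T)) = True ⊕ True = False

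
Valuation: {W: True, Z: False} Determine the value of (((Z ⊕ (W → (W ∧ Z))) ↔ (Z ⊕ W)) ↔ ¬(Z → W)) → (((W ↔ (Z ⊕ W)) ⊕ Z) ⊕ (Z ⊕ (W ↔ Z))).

True

Substituting W=True, Z=False:
W ∧ Z = True ∧ False = False
W → (W ∧ Z) = True → False = False
Z ⊕ (W → (W ∧ Z)) = False ⊕ False = False
Z ⊕ W = False ⊕ True = True
(Z ⊕ (W → (W ∧ Z))) ↔ (Z ⊕ W) = False ↔ True = False
Z → W = False → True = True
¬(Z → W) = ¬True = False
((Z ⊕ (W → (W ∧ Z))) ↔ (Z ⊕ W)) ↔ ¬(Z → W) = False ↔ False = True
Z ⊕ W = False ⊕ True = True
W ↔ (Z ⊕ W) = True ↔ True = True
(W ↔ (Z ⊕ W)) ⊕ Z = True ⊕ False = True
W ↔ Z = True ↔ False = False
Z ⊕ (W ↔ Z) = False ⊕ False = False
((W ↔ (Z ⊕ W)) ⊕ Z) ⊕ (Z ⊕ (W ↔ Z)) = True ⊕ False = True
(((Z ⊕ (W → (W ∧ Z))) ↔ (Z ⊕ W)) ↔ ¬(Z → W)) → (((W ↔ (Z ⊕ W)) ⊕ Z) ⊕ (Z ⊕ (W ↔ Z))) = True → True = True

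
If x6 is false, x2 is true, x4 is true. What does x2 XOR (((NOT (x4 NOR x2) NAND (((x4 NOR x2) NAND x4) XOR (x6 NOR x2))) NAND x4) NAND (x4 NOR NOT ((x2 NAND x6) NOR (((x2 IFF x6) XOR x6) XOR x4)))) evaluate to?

F

x4 NOR x2 = T NOR T = F
NOT (x4 NOR x2) = NOT F = T
x4 NOR x2 = T NOR T = F
(x4 NOR x2) NAND x4 = F NAND T = T
x6 NOR x2 = F NOR T = F
((x4 NOR x2) NAND x4) XOR (x6 NOR x2) = T XOR F = T
NOT (x4 NOR x2) NAND (((x4 NOR x2) NAND x4) XOR (x6 NOR x2)) = T NAND T = F
(NOT (x4 NOR x2) NAND (((x4 NOR x2) NAND x4) XOR (x6 NOR x2))) NAND x4 = F NAND T = T
x2 NAND x6 = T NAND F = T
x2 IFF x6 = T IFF F = F
(x2 IFF x6) XOR x6 = F XOR F = F
((x2 IFF x6) XOR x6) XOR x4 = F XOR T = T
(x2 NAND x6) NOR (((x2 IFF x6) XOR x6) XOR x4) = T NOR T = F
NOT ((x2 NAND x6) NOR (((x2 IFF x6) XOR x6) XOR x4)) = NOT F = T
x4 NOR NOT ((x2 NAND x6) NOR (((x2 IFF x6) XOR x6) XOR x4)) = T NOR T = F
((NOT (x4 NOR x2) NAND (((x4 NOR x2) NAND x4) XOR (x6 NOR x2))) NAND x4) NAND (x4 NOR NOT ((x2 NAND x6) NOR (((x2 IFF x6) XOR x6) XOR x4))) = T NAND F = T
x2 XOR (((NOT (x4 NOR x2) NAND (((x4 NOR x2) NAND x4) XOR (x6 NOR x2))) NAND x4) NAND (x4 NOR NOT ((x2 NAND x6) NOR (((x2 IFF x6) XOR x6) XOR x4)))) = T XOR T = F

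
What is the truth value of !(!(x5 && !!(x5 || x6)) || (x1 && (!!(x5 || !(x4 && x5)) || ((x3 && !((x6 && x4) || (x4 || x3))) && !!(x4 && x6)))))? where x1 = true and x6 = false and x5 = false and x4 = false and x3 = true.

x5 || x6 = false || false = false
!(x5 || x6) = !false = true
!!(x5 || x6) = !true = false
x5 && !!(x5 || x6) = false && false = false
!(x5 && !!(x5 || x6)) = !false = true
x4 && x5 = false && false = false
!(x4 && x5) = !false = true
x5 || !(x4 && x5) = false || true = true
!(x5 || !(x4 && x5)) = !true = false
!!(x5 || !(x4 && x5)) = !false = true
x6 && x4 = false && false = false
x4 || x3 = false || true = true
(x6 && x4) || (x4 || x3) = false || true = true
!((x6 && x4) || (x4 || x3)) = !true = false
x3 && !((x6 && x4) || (x4 || x3)) = true && false = false
x4 && x6 = false && false = false
!(x4 && x6) = !false = true
!!(x4 && x6) = !true = false
(x3 && !((x6 && x4) || (x4 || x3))) && !!(x4 && x6) = false && false = false
!!(x5 || !(x4 && x5)) || ((x3 && !((x6 && x4) || (x4 || x3))) && !!(x4 && x6)) = true || false = true
x1 && (!!(x5 || !(x4 && x5)) || ((x3 && !((x6 && x4) || (x4 || x3))) && !!(x4 && x6))) = true && true = true
!(x5 && !!(x5 || x6)) || (x1 && (!!(x5 || !(x4 && x5)) || ((x3 && !((x6 && x4) || (x4 || x3))) && !!(x4 && x6)))) = true || true = true
!(!(x5 && !!(x5 || x6)) || (x1 && (!!(x5 || !(x4 && x5)) || ((x3 && !((x6 && x4) || (x4 || x3))) && !!(x4 && x6))))) = !true = false

false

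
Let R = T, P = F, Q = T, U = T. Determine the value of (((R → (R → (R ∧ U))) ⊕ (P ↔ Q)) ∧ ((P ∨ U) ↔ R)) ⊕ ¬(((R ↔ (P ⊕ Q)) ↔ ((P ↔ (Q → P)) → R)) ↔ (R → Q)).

R ∧ U = T ∧ T = T
R → (R ∧ U) = T → T = T
R → (R → (R ∧ U)) = T → T = T
P ↔ Q = F ↔ T = F
(R → (R → (R ∧ U))) ⊕ (P ↔ Q) = T ⊕ F = T
P ∨ U = F ∨ T = T
(P ∨ U) ↔ R = T ↔ T = T
((R → (R → (R ∧ U))) ⊕ (P ↔ Q)) ∧ ((P ∨ U) ↔ R) = T ∧ T = T
P ⊕ Q = F ⊕ T = T
R ↔ (P ⊕ Q) = T ↔ T = T
Q → P = T → F = F
P ↔ (Q → P) = F ↔ F = T
(P ↔ (Q → P)) → R = T → T = T
(R ↔ (P ⊕ Q)) ↔ ((P ↔ (Q → P)) → R) = T ↔ T = T
R → Q = T → T = T
((R ↔ (P ⊕ Q)) ↔ ((P ↔ (Q → P)) → R)) ↔ (R → Q) = T ↔ T = T
¬(((R ↔ (P ⊕ Q)) ↔ ((P ↔ (Q → P)) → R)) ↔ (R → Q)) = ¬T = F
(((R → (R → (R ∧ U))) ⊕ (P ↔ Q)) ∧ ((P ∨ U) ↔ R)) ⊕ ¬(((R ↔ (P ⊕ Q)) ↔ ((P ↔ (Q → P)) → R)) ↔ (R → Q)) = T ⊕ F = T

T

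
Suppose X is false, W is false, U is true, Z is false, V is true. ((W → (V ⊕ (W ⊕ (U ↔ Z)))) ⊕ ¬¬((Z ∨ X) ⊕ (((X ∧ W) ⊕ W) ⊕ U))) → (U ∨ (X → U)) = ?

U ↔ Z = T ↔ F = F
W ⊕ (U ↔ Z) = F ⊕ F = F
V ⊕ (W ⊕ (U ↔ Z)) = T ⊕ F = T
W → (V ⊕ (W ⊕ (U ↔ Z))) = F → T = T
Z ∨ X = F ∨ F = F
X ∧ W = F ∧ F = F
(X ∧ W) ⊕ W = F ⊕ F = F
((X ∧ W) ⊕ W) ⊕ U = F ⊕ T = T
(Z ∨ X) ⊕ (((X ∧ W) ⊕ W) ⊕ U) = F ⊕ T = T
¬((Z ∨ X) ⊕ (((X ∧ W) ⊕ W) ⊕ U)) = ¬T = F
¬¬((Z ∨ X) ⊕ (((X ∧ W) ⊕ W) ⊕ U)) = ¬F = T
(W → (V ⊕ (W ⊕ (U ↔ Z)))) ⊕ ¬¬((Z ∨ X) ⊕ (((X ∧ W) ⊕ W) ⊕ U)) = T ⊕ T = F
X → U = F → T = T
U ∨ (X → U) = T ∨ T = T
((W → (V ⊕ (W ⊕ (U ↔ Z)))) ⊕ ¬¬((Z ∨ X) ⊕ (((X ∧ W) ⊕ W) ⊕ U))) → (U ∨ (X → U)) = F → T = T

T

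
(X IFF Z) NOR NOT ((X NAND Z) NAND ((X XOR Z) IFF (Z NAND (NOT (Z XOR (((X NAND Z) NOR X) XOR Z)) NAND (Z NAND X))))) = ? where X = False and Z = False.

False

Substituting X=False, Z=False:
X IFF Z = False IFF False = True
X NAND Z = False NAND False = True
X XOR Z = False XOR False = False
X NAND Z = False NAND False = True
(X NAND Z) NOR X = True NOR False = False
((X NAND Z) NOR X) XOR Z = False XOR False = False
Z XOR (((X NAND Z) NOR X) XOR Z) = False XOR False = False
NOT (Z XOR (((X NAND Z) NOR X) XOR Z)) = NOT False = True
Z NAND X = False NAND False = True
NOT (Z XOR (((X NAND Z) NOR X) XOR Z)) NAND (Z NAND X) = True NAND True = False
Z NAND (NOT (Z XOR (((X NAND Z) NOR X) XOR Z)) NAND (Z NAND X)) = False NAND False = True
(X XOR Z) IFF (Z NAND (NOT (Z XOR (((X NAND Z) NOR X) XOR Z)) NAND (Z NAND X))) = False IFF True = False
(X NAND Z) NAND ((X XOR Z) IFF (Z NAND (NOT (Z XOR (((X NAND Z) NOR X) XOR Z)) NAND (Z NAND X)))) = True NAND False = True
NOT ((X NAND Z) NAND ((X XOR Z) IFF (Z NAND (NOT (Z XOR (((X NAND Z) NOR X) XOR Z)) NAND (Z NAND X))))) = NOT True = False
(X IFF Z) NOR NOT ((X NAND Z) NAND ((X XOR Z) IFF (Z NAND (NOT (Z XOR (((X NAND Z) NOR X) XOR Z)) NAND (Z NAND X))))) = True NOR False = False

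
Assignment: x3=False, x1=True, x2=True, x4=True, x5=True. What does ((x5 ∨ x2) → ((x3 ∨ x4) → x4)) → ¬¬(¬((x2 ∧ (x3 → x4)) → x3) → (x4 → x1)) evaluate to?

Substituting x3=False, x1=True, x2=True, x4=True, x5=True:
x5 ∨ x2 = True ∨ True = True
x3 ∨ x4 = False ∨ True = True
(x3 ∨ x4) → x4 = True → True = True
(x5 ∨ x2) → ((x3 ∨ x4) → x4) = True → True = True
x3 → x4 = False → True = True
x2 ∧ (x3 → x4) = True ∧ True = True
(x2 ∧ (x3 → x4)) → x3 = True → False = False
¬((x2 ∧ (x3 → x4)) → x3) = ¬False = True
x4 → x1 = True → True = True
¬((x2 ∧ (x3 → x4)) → x3) → (x4 → x1) = True → True = True
¬(¬((x2 ∧ (x3 → x4)) → x3) → (x4 → x1)) = ¬True = False
¬¬(¬((x2 ∧ (x3 → x4)) → x3) → (x4 → x1)) = ¬False = True
((x5 ∨ x2) → ((x3 ∨ x4) → x4)) → ¬¬(¬((x2 ∧ (x3 → x4)) → x3) → (x4 → x1)) = True → True = True

True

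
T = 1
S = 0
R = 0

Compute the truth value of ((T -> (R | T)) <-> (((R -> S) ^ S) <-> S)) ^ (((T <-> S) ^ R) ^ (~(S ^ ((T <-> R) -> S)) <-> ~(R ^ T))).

R | T = 0 | 1 = 1
T -> (R | T) = 1 -> 1 = 1
R -> S = 0 -> 0 = 1
(R -> S) ^ S = 1 ^ 0 = 1
((R -> S) ^ S) <-> S = 1 <-> 0 = 0
(T -> (R | T)) <-> (((R -> S) ^ S) <-> S) = 1 <-> 0 = 0
T <-> S = 1 <-> 0 = 0
(T <-> S) ^ R = 0 ^ 0 = 0
T <-> R = 1 <-> 0 = 0
(T <-> R) -> S = 0 -> 0 = 1
S ^ ((T <-> R) -> S) = 0 ^ 1 = 1
~(S ^ ((T <-> R) -> S)) = ~1 = 0
R ^ T = 0 ^ 1 = 1
~(R ^ T) = ~1 = 0
~(S ^ ((T <-> R) -> S)) <-> ~(R ^ T) = 0 <-> 0 = 1
((T <-> S) ^ R) ^ (~(S ^ ((T <-> R) -> S)) <-> ~(R ^ T)) = 0 ^ 1 = 1
((T -> (R | T)) <-> (((R -> S) ^ S) <-> S)) ^ (((T <-> S) ^ R) ^ (~(S ^ ((T <-> R) -> S)) <-> ~(R ^ T))) = 0 ^ 1 = 1

1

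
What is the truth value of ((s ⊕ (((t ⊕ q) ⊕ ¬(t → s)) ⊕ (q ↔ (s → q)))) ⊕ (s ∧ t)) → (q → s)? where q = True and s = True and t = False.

t ⊕ q = False ⊕ True = True
t → s = False → True = True
¬(t → s) = ¬True = False
(t ⊕ q) ⊕ ¬(t → s) = True ⊕ False = True
s → q = True → True = True
q ↔ (s → q) = True ↔ True = True
((t ⊕ q) ⊕ ¬(t → s)) ⊕ (q ↔ (s → q)) = True ⊕ True = False
s ⊕ (((t ⊕ q) ⊕ ¬(t → s)) ⊕ (q ↔ (s → q))) = True ⊕ False = True
s ∧ t = True ∧ False = False
(s ⊕ (((t ⊕ q) ⊕ ¬(t → s)) ⊕ (q ↔ (s → q)))) ⊕ (s ∧ t) = True ⊕ False = True
q → s = True → True = True
((s ⊕ (((t ⊕ q) ⊕ ¬(t → s)) ⊕ (q ↔ (s → q)))) ⊕ (s ∧ t)) → (q → s) = True → True = True

True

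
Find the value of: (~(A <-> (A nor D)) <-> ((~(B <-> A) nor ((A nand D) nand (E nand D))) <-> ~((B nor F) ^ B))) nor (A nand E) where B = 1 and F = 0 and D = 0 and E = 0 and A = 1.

0

A nor D = 1 nor 0 = 0
A <-> (A nor D) = 1 <-> 0 = 0
~(A <-> (A nor D)) = ~0 = 1
B <-> A = 1 <-> 1 = 1
~(B <-> A) = ~1 = 0
A nand D = 1 nand 0 = 1
E nand D = 0 nand 0 = 1
(A nand D) nand (E nand D) = 1 nand 1 = 0
~(B <-> A) nor ((A nand D) nand (E nand D)) = 0 nor 0 = 1
B nor F = 1 nor 0 = 0
(B nor F) ^ B = 0 ^ 1 = 1
~((B nor F) ^ B) = ~1 = 0
(~(B <-> A) nor ((A nand D) nand (E nand D))) <-> ~((B nor F) ^ B) = 1 <-> 0 = 0
~(A <-> (A nor D)) <-> ((~(B <-> A) nor ((A nand D) nand (E nand D))) <-> ~((B nor F) ^ B)) = 1 <-> 0 = 0
A nand E = 1 nand 0 = 1
(~(A <-> (A nor D)) <-> ((~(B <-> A) nor ((A nand D) nand (E nand D))) <-> ~((B nor F) ^ B))) nor (A nand E) = 0 nor 1 = 0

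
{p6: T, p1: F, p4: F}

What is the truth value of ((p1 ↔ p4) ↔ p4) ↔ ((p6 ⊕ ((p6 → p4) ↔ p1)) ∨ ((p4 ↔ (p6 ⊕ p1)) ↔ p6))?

T

p1 ↔ p4 = F ↔ F = T
(p1 ↔ p4) ↔ p4 = T ↔ F = F
p6 → p4 = T → F = F
(p6 → p4) ↔ p1 = F ↔ F = T
p6 ⊕ ((p6 → p4) ↔ p1) = T ⊕ T = F
p6 ⊕ p1 = T ⊕ F = T
p4 ↔ (p6 ⊕ p1) = F ↔ T = F
(p4 ↔ (p6 ⊕ p1)) ↔ p6 = F ↔ T = F
(p6 ⊕ ((p6 → p4) ↔ p1)) ∨ ((p4 ↔ (p6 ⊕ p1)) ↔ p6) = F ∨ F = F
((p1 ↔ p4) ↔ p4) ↔ ((p6 ⊕ ((p6 → p4) ↔ p1)) ∨ ((p4 ↔ (p6 ⊕ p1)) ↔ p6)) = F ↔ F = T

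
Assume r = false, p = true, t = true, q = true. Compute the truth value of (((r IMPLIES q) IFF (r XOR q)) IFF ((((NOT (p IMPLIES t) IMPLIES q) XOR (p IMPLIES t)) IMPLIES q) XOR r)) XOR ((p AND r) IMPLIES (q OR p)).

false

r IMPLIES q = false IMPLIES true = true
r XOR q = false XOR true = true
(r IMPLIES q) IFF (r XOR q) = true IFF true = true
p IMPLIES t = true IMPLIES true = true
NOT (p IMPLIES t) = NOT true = false
NOT (p IMPLIES t) IMPLIES q = false IMPLIES true = true
p IMPLIES t = true IMPLIES true = true
(NOT (p IMPLIES t) IMPLIES q) XOR (p IMPLIES t) = true XOR true = false
((NOT (p IMPLIES t) IMPLIES q) XOR (p IMPLIES t)) IMPLIES q = false IMPLIES true = true
(((NOT (p IMPLIES t) IMPLIES q) XOR (p IMPLIES t)) IMPLIES q) XOR r = true XOR false = true
((r IMPLIES q) IFF (r XOR q)) IFF ((((NOT (p IMPLIES t) IMPLIES q) XOR (p IMPLIES t)) IMPLIES q) XOR r) = true IFF true = true
p AND r = true AND false = false
q OR p = true OR true = true
(p AND r) IMPLIES (q OR p) = false IMPLIES true = true
(((r IMPLIES q) IFF (r XOR q)) IFF ((((NOT (p IMPLIES t) IMPLIES q) XOR (p IMPLIES t)) IMPLIES q) XOR r)) XOR ((p AND r) IMPLIES (q OR p)) = true XOR true = false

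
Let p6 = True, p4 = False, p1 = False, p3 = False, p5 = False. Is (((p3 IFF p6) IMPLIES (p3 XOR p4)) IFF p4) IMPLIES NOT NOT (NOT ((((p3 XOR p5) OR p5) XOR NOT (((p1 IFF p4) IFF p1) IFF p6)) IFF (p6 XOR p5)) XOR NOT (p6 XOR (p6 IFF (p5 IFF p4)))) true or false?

p3 IFF p6 = False IFF True = False
p3 XOR p4 = False XOR False = False
(p3 IFF p6) IMPLIES (p3 XOR p4) = False IMPLIES False = True
((p3 IFF p6) IMPLIES (p3 XOR p4)) IFF p4 = True IFF False = False
p3 XOR p5 = False XOR False = False
(p3 XOR p5) OR p5 = False OR False = False
p1 IFF p4 = False IFF False = True
(p1 IFF p4) IFF p1 = True IFF False = False
((p1 IFF p4) IFF p1) IFF p6 = False IFF True = False
NOT (((p1 IFF p4) IFF p1) IFF p6) = NOT False = True
((p3 XOR p5) OR p5) XOR NOT (((p1 IFF p4) IFF p1) IFF p6) = False XOR True = True
p6 XOR p5 = True XOR False = True
(((p3 XOR p5) OR p5) XOR NOT (((p1 IFF p4) IFF p1) IFF p6)) IFF (p6 XOR p5) = True IFF True = True
NOT ((((p3 XOR p5) OR p5) XOR NOT (((p1 IFF p4) IFF p1) IFF p6)) IFF (p6 XOR p5)) = NOT True = False
p5 IFF p4 = False IFF False = True
p6 IFF (p5 IFF p4) = True IFF True = True
p6 XOR (p6 IFF (p5 IFF p4)) = True XOR True = False
NOT (p6 XOR (p6 IFF (p5 IFF p4))) = NOT False = True
NOT ((((p3 XOR p5) OR p5) XOR NOT (((p1 IFF p4) IFF p1) IFF p6)) IFF (p6 XOR p5)) XOR NOT (p6 XOR (p6 IFF (p5 IFF p4))) = False XOR True = True
NOT (NOT ((((p3 XOR p5) OR p5) XOR NOT (((p1 IFF p4) IFF p1) IFF p6)) IFF (p6 XOR p5)) XOR NOT (p6 XOR (p6 IFF (p5 IFF p4)))) = NOT True = False
NOT NOT (NOT ((((p3 XOR p5) OR p5) XOR NOT (((p1 IFF p4) IFF p1) IFF p6)) IFF (p6 XOR p5)) XOR NOT (p6 XOR (p6 IFF (p5 IFF p4)))) = NOT False = True
(((p3 IFF p6) IMPLIES (p3 XOR p4)) IFF p4) IMPLIES NOT NOT (NOT ((((p3 XOR p5) OR p5) XOR NOT (((p1 IFF p4) IFF p1) IFF p6)) IFF (p6 XOR p5)) XOR NOT (p6 XOR (p6 IFF (p5 IFF p4)))) = False IMPLIES True = True

True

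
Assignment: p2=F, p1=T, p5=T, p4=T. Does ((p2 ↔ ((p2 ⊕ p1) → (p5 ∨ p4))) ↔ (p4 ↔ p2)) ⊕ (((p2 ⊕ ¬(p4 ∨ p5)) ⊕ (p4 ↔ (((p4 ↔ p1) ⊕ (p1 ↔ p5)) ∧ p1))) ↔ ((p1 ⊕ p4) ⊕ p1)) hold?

p2 ⊕ p1 = F ⊕ T = T
p5 ∨ p4 = T ∨ T = T
(p2 ⊕ p1) → (p5 ∨ p4) = T → T = T
p2 ↔ ((p2 ⊕ p1) → (p5 ∨ p4)) = F ↔ T = F
p4 ↔ p2 = T ↔ F = F
(p2 ↔ ((p2 ⊕ p1) → (p5 ∨ p4))) ↔ (p4 ↔ p2) = F ↔ F = T
p4 ∨ p5 = T ∨ T = T
¬(p4 ∨ p5) = ¬T = F
p2 ⊕ ¬(p4 ∨ p5) = F ⊕ F = F
p4 ↔ p1 = T ↔ T = T
p1 ↔ p5 = T ↔ T = T
(p4 ↔ p1) ⊕ (p1 ↔ p5) = T ⊕ T = F
((p4 ↔ p1) ⊕ (p1 ↔ p5)) ∧ p1 = F ∧ T = F
p4 ↔ (((p4 ↔ p1) ⊕ (p1 ↔ p5)) ∧ p1) = T ↔ F = F
(p2 ⊕ ¬(p4 ∨ p5)) ⊕ (p4 ↔ (((p4 ↔ p1) ⊕ (p1 ↔ p5)) ∧ p1)) = F ⊕ F = F
p1 ⊕ p4 = T ⊕ T = F
(p1 ⊕ p4) ⊕ p1 = F ⊕ T = T
((p2 ⊕ ¬(p4 ∨ p5)) ⊕ (p4 ↔ (((p4 ↔ p1) ⊕ (p1 ↔ p5)) ∧ p1))) ↔ ((p1 ⊕ p4) ⊕ p1) = F ↔ T = F
((p2 ↔ ((p2 ⊕ p1) → (p5 ∨ p4))) ↔ (p4 ↔ p2)) ⊕ (((p2 ⊕ ¬(p4 ∨ p5)) ⊕ (p4 ↔ (((p4 ↔ p1) ⊕ (p1 ↔ p5)) ∧ p1))) ↔ ((p1 ⊕ p4) ⊕ p1)) = T ⊕ F = T

T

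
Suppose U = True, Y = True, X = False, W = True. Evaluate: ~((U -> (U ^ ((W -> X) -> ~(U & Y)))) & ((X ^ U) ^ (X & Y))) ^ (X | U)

False

W -> X = True -> False = False
U & Y = True & True = True
~(U & Y) = ~True = False
(W -> X) -> ~(U & Y) = False -> False = True
U ^ ((W -> X) -> ~(U & Y)) = True ^ True = False
U -> (U ^ ((W -> X) -> ~(U & Y))) = True -> False = False
X ^ U = False ^ True = True
X & Y = False & True = False
(X ^ U) ^ (X & Y) = True ^ False = True
(U -> (U ^ ((W -> X) -> ~(U & Y)))) & ((X ^ U) ^ (X & Y)) = False & True = False
~((U -> (U ^ ((W -> X) -> ~(U & Y)))) & ((X ^ U) ^ (X & Y))) = ~False = True
X | U = False | True = True
~((U -> (U ^ ((W -> X) -> ~(U & Y)))) & ((X ^ U) ^ (X & Y))) ^ (X | U) = True ^ True = False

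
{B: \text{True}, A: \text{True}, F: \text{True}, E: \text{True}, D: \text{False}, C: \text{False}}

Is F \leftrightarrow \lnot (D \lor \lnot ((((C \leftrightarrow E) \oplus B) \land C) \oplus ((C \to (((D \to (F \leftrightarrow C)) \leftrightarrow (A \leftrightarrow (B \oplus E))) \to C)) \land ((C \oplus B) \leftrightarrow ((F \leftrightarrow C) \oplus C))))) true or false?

\text{False}

C \leftrightarrow E = \text{False} \leftrightarrow \text{True} = \text{False}
(C \leftrightarrow E) \oplus B = \text{False} \oplus \text{True} = \text{True}
((C \leftrightarrow E) \oplus B) \land C = \text{True} \land \text{False} = \text{False}
F \leftrightarrow C = \text{True} \leftrightarrow \text{False} = \text{False}
D \to (F \leftrightarrow C) = \text{False} \to \text{False} = \text{True}
B \oplus E = \text{True} \oplus \text{True} = \text{False}
A \leftrightarrow (B \oplus E) = \text{True} \leftrightarrow \text{False} = \text{False}
(D \to (F \leftrightarrow C)) \leftrightarrow (A \leftrightarrow (B \oplus E)) = \text{True} \leftrightarrow \text{False} = \text{False}
((D \to (F \leftrightarrow C)) \leftrightarrow (A \leftrightarrow (B \oplus E))) \to C = \text{False} \to \text{False} = \text{True}
C \to (((D \to (F \leftrightarrow C)) \leftrightarrow (A \leftrightarrow (B \oplus E))) \to C) = \text{False} \to \text{True} = \text{True}
C \oplus B = \text{False} \oplus \text{True} = \text{True}
F \leftrightarrow C = \text{True} \leftrightarrow \text{False} = \text{False}
(F \leftrightarrow C) \oplus C = \text{False} \oplus \text{False} = \text{False}
(C \oplus B) \leftrightarrow ((F \leftrightarrow C) \oplus C) = \text{True} \leftrightarrow \text{False} = \text{False}
(C \to (((D \to (F \leftrightarrow C)) \leftrightarrow (A \leftrightarrow (B \oplus E))) \to C)) \land ((C \oplus B) \leftrightarrow ((F \leftrightarrow C) \oplus C)) = \text{True} \land \text{False} = \text{False}
(((C \leftrightarrow E) \oplus B) \land C) \oplus ((C \to (((D \to (F \leftrightarrow C)) \leftrightarrow (A \leftrightarrow (B \oplus E))) \to C)) \land ((C \oplus B) \leftrightarrow ((F \leftrightarrow C) \oplus C))) = \text{False} \oplus \text{False} = \text{False}
\lnot ((((C \leftrightarrow E) \oplus B) \land C) \oplus ((C \to (((D \to (F \leftrightarrow C)) \leftrightarrow (A \leftrightarrow (B \oplus E))) \to C)) \land ((C \oplus B) \leftrightarrow ((F \leftrightarrow C) \oplus C)))) = \lnot \text{False} = \text{True}
D \lor \lnot ((((C \leftrightarrow E) \oplus B) \land C) \oplus ((C \to (((D \to (F \leftrightarrow C)) \leftrightarrow (A \leftrightarrow (B \oplus E))) \to C)) \land ((C \oplus B) \leftrightarrow ((F \leftrightarrow C) \oplus C)))) = \text{False} \lor \text{True} = \text{True}
\lnot (D \lor \lnot ((((C \leftrightarrow E) \oplus B) \land C) \oplus ((C \to (((D \to (F \leftrightarrow C)) \leftrightarrow (A \leftrightarrow (B \oplus E))) \to C)) \land ((C \oplus B) \leftrightarrow ((F \leftrightarrow C) \oplus C))))) = \lnot \text{True} = \text{False}
F \leftrightarrow \lnot (D \lor \lnot ((((C \leftrightarrow E) \oplus B) \land C) \oplus ((C \to (((D \to (F \leftrightarrow C)) \leftrightarrow (A \leftrightarrow (B \oplus E))) \to C)) \land ((C \oplus B) \leftrightarrow ((F \leftrightarrow C) \oplus C))))) = \text{True} \leftrightarrow \text{False} = \text{False}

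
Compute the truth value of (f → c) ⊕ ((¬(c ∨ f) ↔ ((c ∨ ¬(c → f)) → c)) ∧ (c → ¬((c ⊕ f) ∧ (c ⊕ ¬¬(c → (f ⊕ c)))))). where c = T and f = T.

f → c = T → T = T
c ∨ f = T ∨ T = T
¬(c ∨ f) = ¬T = F
c → f = T → T = T
¬(c → f) = ¬T = F
c ∨ ¬(c → f) = T ∨ F = T
(c ∨ ¬(c → f)) → c = T → T = T
¬(c ∨ f) ↔ ((c ∨ ¬(c → f)) → c) = F ↔ T = F
c ⊕ f = T ⊕ T = F
f ⊕ c = T ⊕ T = F
c → (f ⊕ c) = T → F = F
¬(c → (f ⊕ c)) = ¬F = T
¬¬(c → (f ⊕ c)) = ¬T = F
c ⊕ ¬¬(c → (f ⊕ c)) = T ⊕ F = T
(c ⊕ f) ∧ (c ⊕ ¬¬(c → (f ⊕ c))) = F ∧ T = F
¬((c ⊕ f) ∧ (c ⊕ ¬¬(c → (f ⊕ c)))) = ¬F = T
c → ¬((c ⊕ f) ∧ (c ⊕ ¬¬(c → (f ⊕ c)))) = T → T = T
(¬(c ∨ f) ↔ ((c ∨ ¬(c → f)) → c)) ∧ (c → ¬((c ⊕ f) ∧ (c ⊕ ¬¬(c → (f ⊕ c))))) = F ∧ T = F
(f → c) ⊕ ((¬(c ∨ f) ↔ ((c ∨ ¬(c → f)) → c)) ∧ (c → ¬((c ⊕ f) ∧ (c ⊕ ¬¬(c → (f ⊕ c)))))) = T ⊕ F = T

T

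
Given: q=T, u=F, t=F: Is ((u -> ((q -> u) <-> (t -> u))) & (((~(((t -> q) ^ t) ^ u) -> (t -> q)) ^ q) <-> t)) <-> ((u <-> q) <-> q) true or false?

Substituting q=T, u=F, t=F:
q -> u = T -> F = F
t -> u = F -> F = T
(q -> u) <-> (t -> u) = F <-> T = F
u -> ((q -> u) <-> (t -> u)) = F -> F = T
t -> q = F -> T = T
(t -> q) ^ t = T ^ F = T
((t -> q) ^ t) ^ u = T ^ F = T
~(((t -> q) ^ t) ^ u) = ~T = F
t -> q = F -> T = T
~(((t -> q) ^ t) ^ u) -> (t -> q) = F -> T = T
(~(((t -> q) ^ t) ^ u) -> (t -> q)) ^ q = T ^ T = F
((~(((t -> q) ^ t) ^ u) -> (t -> q)) ^ q) <-> t = F <-> F = T
(u -> ((q -> u) <-> (t -> u))) & (((~(((t -> q) ^ t) ^ u) -> (t -> q)) ^ q) <-> t) = T & T = T
u <-> q = F <-> T = F
(u <-> q) <-> q = F <-> T = F
((u -> ((q -> u) <-> (t -> u))) & (((~(((t -> q) ^ t) ^ u) -> (t -> q)) ^ q) <-> t)) <-> ((u <-> q) <-> q) = T <-> F = F

F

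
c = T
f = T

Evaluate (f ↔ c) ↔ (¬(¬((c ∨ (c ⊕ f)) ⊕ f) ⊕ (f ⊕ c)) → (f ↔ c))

T

f ↔ c = T ↔ T = T
c ⊕ f = T ⊕ T = F
c ∨ (c ⊕ f) = T ∨ F = T
(c ∨ (c ⊕ f)) ⊕ f = T ⊕ T = F
¬((c ∨ (c ⊕ f)) ⊕ f) = ¬F = T
f ⊕ c = T ⊕ T = F
¬((c ∨ (c ⊕ f)) ⊕ f) ⊕ (f ⊕ c) = T ⊕ F = T
¬(¬((c ∨ (c ⊕ f)) ⊕ f) ⊕ (f ⊕ c)) = ¬T = F
f ↔ c = T ↔ T = T
¬(¬((c ∨ (c ⊕ f)) ⊕ f) ⊕ (f ⊕ c)) → (f ↔ c) = F → T = T
(f ↔ c) ↔ (¬(¬((c ∨ (c ⊕ f)) ⊕ f) ⊕ (f ⊕ c)) → (f ↔ c)) = T ↔ T = T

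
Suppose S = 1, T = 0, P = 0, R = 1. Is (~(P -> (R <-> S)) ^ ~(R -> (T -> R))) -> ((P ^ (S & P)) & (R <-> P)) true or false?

Substituting S=1, T=0, P=0, R=1:
R <-> S = 1 <-> 1 = 1
P -> (R <-> S) = 0 -> 1 = 1
~(P -> (R <-> S)) = ~1 = 0
T -> R = 0 -> 1 = 1
R -> (T -> R) = 1 -> 1 = 1
~(R -> (T -> R)) = ~1 = 0
~(P -> (R <-> S)) ^ ~(R -> (T -> R)) = 0 ^ 0 = 0
S & P = 1 & 0 = 0
P ^ (S & P) = 0 ^ 0 = 0
R <-> P = 1 <-> 0 = 0
(P ^ (S & P)) & (R <-> P) = 0 & 0 = 0
(~(P -> (R <-> S)) ^ ~(R -> (T -> R))) -> ((P ^ (S & P)) & (R <-> P)) = 0 -> 0 = 1

1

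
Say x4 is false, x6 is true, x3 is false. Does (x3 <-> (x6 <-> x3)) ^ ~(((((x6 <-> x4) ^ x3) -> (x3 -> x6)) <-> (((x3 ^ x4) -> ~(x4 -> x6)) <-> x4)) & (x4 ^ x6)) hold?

x6 <-> x3 = T <-> F = F
x3 <-> (x6 <-> x3) = F <-> F = T
x6 <-> x4 = T <-> F = F
(x6 <-> x4) ^ x3 = F ^ F = F
x3 -> x6 = F -> T = T
((x6 <-> x4) ^ x3) -> (x3 -> x6) = F -> T = T
x3 ^ x4 = F ^ F = F
x4 -> x6 = F -> T = T
~(x4 -> x6) = ~T = F
(x3 ^ x4) -> ~(x4 -> x6) = F -> F = T
((x3 ^ x4) -> ~(x4 -> x6)) <-> x4 = T <-> F = F
(((x6 <-> x4) ^ x3) -> (x3 -> x6)) <-> (((x3 ^ x4) -> ~(x4 -> x6)) <-> x4) = T <-> F = F
x4 ^ x6 = F ^ T = T
((((x6 <-> x4) ^ x3) -> (x3 -> x6)) <-> (((x3 ^ x4) -> ~(x4 -> x6)) <-> x4)) & (x4 ^ x6) = F & T = F
~(((((x6 <-> x4) ^ x3) -> (x3 -> x6)) <-> (((x3 ^ x4) -> ~(x4 -> x6)) <-> x4)) & (x4 ^ x6)) = ~F = T
(x3 <-> (x6 <-> x3)) ^ ~(((((x6 <-> x4) ^ x3) -> (x3 -> x6)) <-> (((x3 ^ x4) -> ~(x4 -> x6)) <-> x4)) & (x4 ^ x6)) = T ^ T = F

F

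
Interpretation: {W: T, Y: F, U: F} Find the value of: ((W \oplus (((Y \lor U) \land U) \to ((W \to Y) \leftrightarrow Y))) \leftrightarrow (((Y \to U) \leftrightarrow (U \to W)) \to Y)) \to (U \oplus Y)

Y \lor U = F \lor F = F
(Y \lor U) \land U = F \land F = F
W \to Y = T \to F = F
(W \to Y) \leftrightarrow Y = F \leftrightarrow F = T
((Y \lor U) \land U) \to ((W \to Y) \leftrightarrow Y) = F \to T = T
W \oplus (((Y \lor U) \land U) \to ((W \to Y) \leftrightarrow Y)) = T \oplus T = F
Y \to U = F \to F = T
U \to W = F \to T = T
(Y \to U) \leftrightarrow (U \to W) = T \leftrightarrow T = T
((Y \to U) \leftrightarrow (U \to W)) \to Y = T \to F = F
(W \oplus (((Y \lor U) \land U) \to ((W \to Y) \leftrightarrow Y))) \leftrightarrow (((Y \to U) \leftrightarrow (U \to W)) \to Y) = F \leftrightarrow F = T
U \oplus Y = F \oplus F = F
((W \oplus (((Y \lor U) \land U) \to ((W \to Y) \leftrightarrow Y))) \leftrightarrow (((Y \to U) \leftrightarrow (U \to W)) \to Y)) \to (U \oplus Y) = T \to F = F

F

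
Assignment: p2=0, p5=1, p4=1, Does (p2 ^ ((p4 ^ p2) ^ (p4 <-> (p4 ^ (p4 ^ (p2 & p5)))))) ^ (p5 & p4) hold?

0

p4 ^ p2 = 1 ^ 0 = 1
p2 & p5 = 0 & 1 = 0
p4 ^ (p2 & p5) = 1 ^ 0 = 1
p4 ^ (p4 ^ (p2 & p5)) = 1 ^ 1 = 0
p4 <-> (p4 ^ (p4 ^ (p2 & p5))) = 1 <-> 0 = 0
(p4 ^ p2) ^ (p4 <-> (p4 ^ (p4 ^ (p2 & p5)))) = 1 ^ 0 = 1
p2 ^ ((p4 ^ p2) ^ (p4 <-> (p4 ^ (p4 ^ (p2 & p5))))) = 0 ^ 1 = 1
p5 & p4 = 1 & 1 = 1
(p2 ^ ((p4 ^ p2) ^ (p4 <-> (p4 ^ (p4 ^ (p2 & p5)))))) ^ (p5 & p4) = 1 ^ 1 = 0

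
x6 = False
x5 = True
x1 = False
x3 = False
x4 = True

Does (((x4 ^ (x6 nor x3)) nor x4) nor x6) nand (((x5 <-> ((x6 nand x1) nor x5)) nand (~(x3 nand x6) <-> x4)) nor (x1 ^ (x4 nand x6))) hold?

True

x6 nor x3 = False nor False = True
x4 ^ (x6 nor x3) = True ^ True = False
(x4 ^ (x6 nor x3)) nor x4 = False nor True = False
((x4 ^ (x6 nor x3)) nor x4) nor x6 = False nor False = True
x6 nand x1 = False nand False = True
(x6 nand x1) nor x5 = True nor True = False
x5 <-> ((x6 nand x1) nor x5) = True <-> False = False
x3 nand x6 = False nand False = True
~(x3 nand x6) = ~True = False
~(x3 nand x6) <-> x4 = False <-> True = False
(x5 <-> ((x6 nand x1) nor x5)) nand (~(x3 nand x6) <-> x4) = False nand False = True
x4 nand x6 = True nand False = True
x1 ^ (x4 nand x6) = False ^ True = True
((x5 <-> ((x6 nand x1) nor x5)) nand (~(x3 nand x6) <-> x4)) nor (x1 ^ (x4 nand x6)) = True nor True = False
(((x4 ^ (x6 nor x3)) nor x4) nor x6) nand (((x5 <-> ((x6 nand x1) nor x5)) nand (~(x3 nand x6) <-> x4)) nor (x1 ^ (x4 nand x6))) = True nand False = True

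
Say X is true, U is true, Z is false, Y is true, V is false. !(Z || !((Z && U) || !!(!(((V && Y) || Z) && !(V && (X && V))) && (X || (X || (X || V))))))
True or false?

Z && U = false && true = false
V && Y = false && true = false
(V && Y) || Z = false || false = false
X && V = true && false = false
V && (X && V) = false && false = false
!(V && (X && V)) = !false = true
((V && Y) || Z) && !(V && (X && V)) = false && true = false
!(((V && Y) || Z) && !(V && (X && V))) = !false = true
X || V = true || false = true
X || (X || V) = true || true = true
X || (X || (X || V)) = true || true = true
!(((V && Y) || Z) && !(V && (X && V))) && (X || (X || (X || V))) = true && true = true
!(!(((V && Y) || Z) && !(V && (X && V))) && (X || (X || (X || V)))) = !true = false
!!(!(((V && Y) || Z) && !(V && (X && V))) && (X || (X || (X || V)))) = !false = true
(Z && U) || !!(!(((V && Y) || Z) && !(V && (X && V))) && (X || (X || (X || V)))) = false || true = true
!((Z && U) || !!(!(((V && Y) || Z) && !(V && (X && V))) && (X || (X || (X || V))))) = !true = false
Z || !((Z && U) || !!(!(((V && Y) || Z) && !(V && (X && V))) && (X || (X || (X || V))))) = false || false = false
!(Z || !((Z && U) || !!(!(((V && Y) || Z) && !(V && (X && V))) && (X || (X || (X || V)))))) = !false = true

true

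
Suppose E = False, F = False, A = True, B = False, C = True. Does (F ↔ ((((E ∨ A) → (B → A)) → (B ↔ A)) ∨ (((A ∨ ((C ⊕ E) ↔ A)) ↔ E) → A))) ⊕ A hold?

E ∨ A = False ∨ True = True
B → A = False → True = True
(E ∨ A) → (B → A) = True → True = True
B ↔ A = False ↔ True = False
((E ∨ A) → (B → A)) → (B ↔ A) = True → False = False
C ⊕ E = True ⊕ False = True
(C ⊕ E) ↔ A = True ↔ True = True
A ∨ ((C ⊕ E) ↔ A) = True ∨ True = True
(A ∨ ((C ⊕ E) ↔ A)) ↔ E = True ↔ False = False
((A ∨ ((C ⊕ E) ↔ A)) ↔ E) → A = False → True = True
(((E ∨ A) → (B → A)) → (B ↔ A)) ∨ (((A ∨ ((C ⊕ E) ↔ A)) ↔ E) → A) = False ∨ True = True
F ↔ ((((E ∨ A) → (B → A)) → (B ↔ A)) ∨ (((A ∨ ((C ⊕ E) ↔ A)) ↔ E) → A)) = False ↔ True = False
(F ↔ ((((E ∨ A) → (B → A)) → (B ↔ A)) ∨ (((A ∨ ((C ⊕ E) ↔ A)) ↔ E) → A))) ⊕ A = False ⊕ True = True

True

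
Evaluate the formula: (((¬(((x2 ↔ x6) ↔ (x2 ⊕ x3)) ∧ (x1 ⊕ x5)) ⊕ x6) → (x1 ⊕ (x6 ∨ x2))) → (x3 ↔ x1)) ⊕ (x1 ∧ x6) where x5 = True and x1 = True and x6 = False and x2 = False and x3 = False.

x2 ↔ x6 = False ↔ False = True
x2 ⊕ x3 = False ⊕ False = False
(x2 ↔ x6) ↔ (x2 ⊕ x3) = True ↔ False = False
x1 ⊕ x5 = True ⊕ True = False
((x2 ↔ x6) ↔ (x2 ⊕ x3)) ∧ (x1 ⊕ x5) = False ∧ False = False
¬(((x2 ↔ x6) ↔ (x2 ⊕ x3)) ∧ (x1 ⊕ x5)) = ¬False = True
¬(((x2 ↔ x6) ↔ (x2 ⊕ x3)) ∧ (x1 ⊕ x5)) ⊕ x6 = True ⊕ False = True
x6 ∨ x2 = False ∨ False = False
x1 ⊕ (x6 ∨ x2) = True ⊕ False = True
(¬(((x2 ↔ x6) ↔ (x2 ⊕ x3)) ∧ (x1 ⊕ x5)) ⊕ x6) → (x1 ⊕ (x6 ∨ x2)) = True → True = True
x3 ↔ x1 = False ↔ True = False
((¬(((x2 ↔ x6) ↔ (x2 ⊕ x3)) ∧ (x1 ⊕ x5)) ⊕ x6) → (x1 ⊕ (x6 ∨ x2))) → (x3 ↔ x1) = True → False = False
x1 ∧ x6 = True ∧ False = False
(((¬(((x2 ↔ x6) ↔ (x2 ⊕ x3)) ∧ (x1 ⊕ x5)) ⊕ x6) → (x1 ⊕ (x6 ∨ x2))) → (x3 ↔ x1)) ⊕ (x1 ∧ x6) = False ⊕ False = False

False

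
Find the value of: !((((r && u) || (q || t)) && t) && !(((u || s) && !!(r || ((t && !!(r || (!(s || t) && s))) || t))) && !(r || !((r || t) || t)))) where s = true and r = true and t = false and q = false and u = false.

true

r && u = true && false = false
q || t = false || false = false
(r && u) || (q || t) = false || false = false
((r && u) || (q || t)) && t = false && false = false
u || s = false || true = true
s || t = true || false = true
!(s || t) = !true = false
!(s || t) && s = false && true = false
r || (!(s || t) && s) = true || false = true
!(r || (!(s || t) && s)) = !true = false
!!(r || (!(s || t) && s)) = !false = true
t && !!(r || (!(s || t) && s)) = false && true = false
(t && !!(r || (!(s || t) && s))) || t = false || false = false
r || ((t && !!(r || (!(s || t) && s))) || t) = true || false = true
!(r || ((t && !!(r || (!(s || t) && s))) || t)) = !true = false
!!(r || ((t && !!(r || (!(s || t) && s))) || t)) = !false = true
(u || s) && !!(r || ((t && !!(r || (!(s || t) && s))) || t)) = true && true = true
r || t = true || false = true
(r || t) || t = true || false = true
!((r || t) || t) = !true = false
r || !((r || t) || t) = true || false = true
!(r || !((r || t) || t)) = !true = false
((u || s) && !!(r || ((t && !!(r || (!(s || t) && s))) || t))) && !(r || !((r || t) || t)) = true && false = false
!(((u || s) && !!(r || ((t && !!(r || (!(s || t) && s))) || t))) && !(r || !((r || t) || t))) = !false = true
(((r && u) || (q || t)) && t) && !(((u || s) && !!(r || ((t && !!(r || (!(s || t) && s))) || t))) && !(r || !((r || t) || t))) = false && true = false
!((((r && u) || (q || t)) && t) && !(((u || s) && !!(r || ((t && !!(r || (!(s || t) && s))) || t))) && !(r || !((r || t) || t)))) = !false = true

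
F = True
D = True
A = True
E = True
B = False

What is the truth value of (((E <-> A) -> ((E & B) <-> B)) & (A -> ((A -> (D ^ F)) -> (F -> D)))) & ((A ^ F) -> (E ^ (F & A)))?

E <-> A = True <-> True = True
E & B = True & False = False
(E & B) <-> B = False <-> False = True
(E <-> A) -> ((E & B) <-> B) = True -> True = True
D ^ F = True ^ True = False
A -> (D ^ F) = True -> False = False
F -> D = True -> True = True
(A -> (D ^ F)) -> (F -> D) = False -> True = True
A -> ((A -> (D ^ F)) -> (F -> D)) = True -> True = True
((E <-> A) -> ((E & B) <-> B)) & (A -> ((A -> (D ^ F)) -> (F -> D))) = True & True = True
A ^ F = True ^ True = False
F & A = True & True = True
E ^ (F & A) = True ^ True = False
(A ^ F) -> (E ^ (F & A)) = False -> False = True
(((E <-> A) -> ((E & B) <-> B)) & (A -> ((A -> (D ^ F)) -> (F -> D)))) & ((A ^ F) -> (E ^ (F & A))) = True & True = True

True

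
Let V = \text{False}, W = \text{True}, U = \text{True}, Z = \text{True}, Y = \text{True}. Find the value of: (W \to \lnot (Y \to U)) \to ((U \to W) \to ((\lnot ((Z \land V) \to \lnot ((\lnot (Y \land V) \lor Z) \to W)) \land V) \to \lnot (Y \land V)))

Y \to U = \text{True} \to \text{True} = \text{True}
\lnot (Y \to U) = \lnot \text{True} = \text{False}
W \to \lnot (Y \to U) = \text{True} \to \text{False} = \text{False}
U \to W = \text{True} \to \text{True} = \text{True}
Z \land V = \text{True} \land \text{False} = \text{False}
Y \land V = \text{True} \land \text{False} = \text{False}
\lnot (Y \land V) = \lnot \text{False} = \text{True}
\lnot (Y \land V) \lor Z = \text{True} \lor \text{True} = \text{True}
(\lnot (Y \land V) \lor Z) \to W = \text{True} \to \text{True} = \text{True}
\lnot ((\lnot (Y \land V) \lor Z) \to W) = \lnot \text{True} = \text{False}
(Z \land V) \to \lnot ((\lnot (Y \land V) \lor Z) \to W) = \text{False} \to \text{False} = \text{True}
\lnot ((Z \land V) \to \lnot ((\lnot (Y \land V) \lor Z) \to W)) = \lnot \text{True} = \text{False}
\lnot ((Z \land V) \to \lnot ((\lnot (Y \land V) \lor Z) \to W)) \land V = \text{False} \land \text{False} = \text{False}
Y \land V = \text{True} \land \text{False} = \text{False}
\lnot (Y \land V) = \lnot \text{False} = \text{True}
(\lnot ((Z \land V) \to \lnot ((\lnot (Y \land V) \lor Z) \to W)) \land V) \to \lnot (Y \land V) = \text{False} \to \text{True} = \text{True}
(U \to W) \to ((\lnot ((Z \land V) \to \lnot ((\lnot (Y \land V) \lor Z) \to W)) \land V) \to \lnot (Y \land V)) = \text{True} \to \text{True} = \text{True}
(W \to \lnot (Y \to U)) \to ((U \to W) \to ((\lnot ((Z \land V) \to \lnot ((\lnot (Y \land V) \lor Z) \to W)) \land V) \to \lnot (Y \land V))) = \text{False} \to \text{True} = \text{True}

\text{True}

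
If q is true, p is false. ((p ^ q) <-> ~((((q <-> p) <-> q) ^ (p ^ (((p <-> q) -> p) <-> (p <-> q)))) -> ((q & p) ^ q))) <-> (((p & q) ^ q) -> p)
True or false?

p ^ q = 0 ^ 1 = 1
q <-> p = 1 <-> 0 = 0
(q <-> p) <-> q = 0 <-> 1 = 0
p <-> q = 0 <-> 1 = 0
(p <-> q) -> p = 0 -> 0 = 1
p <-> q = 0 <-> 1 = 0
((p <-> q) -> p) <-> (p <-> q) = 1 <-> 0 = 0
p ^ (((p <-> q) -> p) <-> (p <-> q)) = 0 ^ 0 = 0
((q <-> p) <-> q) ^ (p ^ (((p <-> q) -> p) <-> (p <-> q))) = 0 ^ 0 = 0
q & p = 1 & 0 = 0
(q & p) ^ q = 0 ^ 1 = 1
(((q <-> p) <-> q) ^ (p ^ (((p <-> q) -> p) <-> (p <-> q)))) -> ((q & p) ^ q) = 0 -> 1 = 1
~((((q <-> p) <-> q) ^ (p ^ (((p <-> q) -> p) <-> (p <-> q)))) -> ((q & p) ^ q)) = ~1 = 0
(p ^ q) <-> ~((((q <-> p) <-> q) ^ (p ^ (((p <-> q) -> p) <-> (p <-> q)))) -> ((q & p) ^ q)) = 1 <-> 0 = 0
p & q = 0 & 1 = 0
(p & q) ^ q = 0 ^ 1 = 1
((p & q) ^ q) -> p = 1 -> 0 = 0
((p ^ q) <-> ~((((q <-> p) <-> q) ^ (p ^ (((p <-> q) -> p) <-> (p <-> q)))) -> ((q & p) ^ q))) <-> (((p & q) ^ q) -> p) = 0 <-> 0 = 1

1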